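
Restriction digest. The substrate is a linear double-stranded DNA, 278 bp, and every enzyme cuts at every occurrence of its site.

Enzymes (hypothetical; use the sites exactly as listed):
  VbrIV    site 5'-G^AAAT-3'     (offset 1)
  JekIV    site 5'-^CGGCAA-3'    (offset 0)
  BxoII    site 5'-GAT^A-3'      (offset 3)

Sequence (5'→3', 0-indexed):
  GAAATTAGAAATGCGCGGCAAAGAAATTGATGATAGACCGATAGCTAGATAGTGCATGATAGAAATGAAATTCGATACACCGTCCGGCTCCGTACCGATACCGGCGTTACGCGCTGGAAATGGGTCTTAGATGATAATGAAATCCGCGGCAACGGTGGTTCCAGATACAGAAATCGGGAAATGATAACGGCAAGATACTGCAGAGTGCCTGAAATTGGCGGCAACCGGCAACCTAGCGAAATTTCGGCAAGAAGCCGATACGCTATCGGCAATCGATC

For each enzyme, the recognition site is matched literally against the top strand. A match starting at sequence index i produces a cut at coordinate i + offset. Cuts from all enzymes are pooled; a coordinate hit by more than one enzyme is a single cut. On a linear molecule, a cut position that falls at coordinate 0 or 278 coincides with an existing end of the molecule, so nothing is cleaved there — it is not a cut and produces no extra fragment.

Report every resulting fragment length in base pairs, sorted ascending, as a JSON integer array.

Site scan:
  VbrIV (GAAAT, off=1): starts [0, 7, 22, 61, 66, 116, 138, 169, 177, 210, 237] → cuts [1, 8, 23, 62, 67, 117, 139, 170, 178, 211, 238]
  JekIV (CGGCAA, off=0): starts [15, 146, 187, 218, 225, 244, 266] → cuts [15, 146, 187, 218, 225, 244, 266]
  BxoII (GATA, off=3): starts [31, 39, 47, 57, 73, 96, 132, 163, 182, 193, 256] → cuts [34, 42, 50, 60, 76, 99, 135, 166, 185, 196, 259]

All cut coordinates (distinct, sorted): [1, 8, 15, 23, 34, 42, 50, 60, 62, 67, 76, 99, 117, 135, 139, 146, 166, 170, 178, 185, 187, 196, 211, 218, 225, 238, 244, 259, 266]

Fragments:
  [0,1): 1 bp
  [1,8): 7 bp
  [8,15): 7 bp
  [15,23): 8 bp
  [23,34): 11 bp
  [34,42): 8 bp
  [42,50): 8 bp
  [50,60): 10 bp
  [60,62): 2 bp
  [62,67): 5 bp
  [67,76): 9 bp
  [76,99): 23 bp
  [99,117): 18 bp
  [117,135): 18 bp
  [135,139): 4 bp
  [139,146): 7 bp
  [146,166): 20 bp
  [166,170): 4 bp
  [170,178): 8 bp
  [178,185): 7 bp
  [185,187): 2 bp
  [187,196): 9 bp
  [196,211): 15 bp
  [211,218): 7 bp
  [218,225): 7 bp
  [225,238): 13 bp
  [238,244): 6 bp
  [244,259): 15 bp
  [259,266): 7 bp
  [266,278): 12 bp

[1,2,2,4,4,5,6,7,7,7,7,7,7,7,8,8,8,8,9,9,10,11,12,13,15,15,18,18,20,23]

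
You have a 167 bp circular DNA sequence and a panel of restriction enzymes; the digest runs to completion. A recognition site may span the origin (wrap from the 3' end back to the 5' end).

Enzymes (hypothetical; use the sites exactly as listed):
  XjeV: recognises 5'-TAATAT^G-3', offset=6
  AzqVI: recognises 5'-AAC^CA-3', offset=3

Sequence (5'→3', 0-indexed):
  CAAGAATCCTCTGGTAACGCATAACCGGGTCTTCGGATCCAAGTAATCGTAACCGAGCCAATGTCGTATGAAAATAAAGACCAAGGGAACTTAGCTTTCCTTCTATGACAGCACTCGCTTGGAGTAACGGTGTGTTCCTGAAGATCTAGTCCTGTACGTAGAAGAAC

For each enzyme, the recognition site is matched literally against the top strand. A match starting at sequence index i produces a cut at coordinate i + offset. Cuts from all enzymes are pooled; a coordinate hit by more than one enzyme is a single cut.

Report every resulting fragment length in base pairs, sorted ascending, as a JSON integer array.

[167]

Scan for sites:
  XjeV (TAATATG, off=6): no sites
  AzqVI AACCA/3: at [164] ⇒ [0]

All cut coordinates (distinct, sorted): [0]

Fragments:
  0→0 (wrap): 167-0+0 = 167 bp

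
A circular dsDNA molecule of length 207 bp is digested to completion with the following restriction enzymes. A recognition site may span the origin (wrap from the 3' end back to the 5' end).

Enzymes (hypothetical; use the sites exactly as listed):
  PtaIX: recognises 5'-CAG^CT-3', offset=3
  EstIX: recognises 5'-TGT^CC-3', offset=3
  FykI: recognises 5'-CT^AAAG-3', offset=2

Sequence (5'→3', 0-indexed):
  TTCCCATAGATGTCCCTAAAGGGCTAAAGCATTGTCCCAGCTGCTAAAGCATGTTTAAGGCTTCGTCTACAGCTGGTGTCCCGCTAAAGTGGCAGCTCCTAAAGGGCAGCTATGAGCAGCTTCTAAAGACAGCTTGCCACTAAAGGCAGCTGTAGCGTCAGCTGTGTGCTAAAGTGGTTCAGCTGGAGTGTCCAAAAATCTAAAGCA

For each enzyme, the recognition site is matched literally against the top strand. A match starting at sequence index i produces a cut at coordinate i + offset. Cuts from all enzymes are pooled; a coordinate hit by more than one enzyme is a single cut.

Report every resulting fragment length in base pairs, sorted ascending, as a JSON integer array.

[4,5,5,5,5,6,7,8,8,8,9,9,9,9,10,10,10,10,12,12,19,27]

Site scan:
  PtaIX CAGCT/3: at [37, 69, 92, 106, 116, 129, 146, 158, 179] ⇒ [40, 72, 95, 109, 119, 132, 149, 161, 182]
  EstIX TGTCC/3: at [10, 32, 76, 188] ⇒ [13, 35, 79, 191]
  FykI CTAAAG/2: at [15, 23, 43, 83, 98, 122, 139, 168, 199] ⇒ [17, 25, 45, 85, 100, 124, 141, 170, 201]

Pooled cuts: [13, 17, 25, 35, 40, 45, 72, 79, 85, 95, 100, 109, 119, 124, 132, 141, 149, 161, 170, 182, 191, 201]

Fragments:
  13→17: 4 bp
  17→25: 8 bp
  25→35: 10 bp
  35→40: 5 bp
  40→45: 5 bp
  45→72: 27 bp
  72→79: 7 bp
  79→85: 6 bp
  85→95: 10 bp
  95→100: 5 bp
  100→109: 9 bp
  109→119: 10 bp
  119→124: 5 bp
  124→132: 8 bp
  132→141: 9 bp
  141→149: 8 bp
  149→161: 12 bp
  161→170: 9 bp
  170→182: 12 bp
  182→191: 9 bp
  191→201: 10 bp
  201→13 (wrap): 207-201+13 = 19 bp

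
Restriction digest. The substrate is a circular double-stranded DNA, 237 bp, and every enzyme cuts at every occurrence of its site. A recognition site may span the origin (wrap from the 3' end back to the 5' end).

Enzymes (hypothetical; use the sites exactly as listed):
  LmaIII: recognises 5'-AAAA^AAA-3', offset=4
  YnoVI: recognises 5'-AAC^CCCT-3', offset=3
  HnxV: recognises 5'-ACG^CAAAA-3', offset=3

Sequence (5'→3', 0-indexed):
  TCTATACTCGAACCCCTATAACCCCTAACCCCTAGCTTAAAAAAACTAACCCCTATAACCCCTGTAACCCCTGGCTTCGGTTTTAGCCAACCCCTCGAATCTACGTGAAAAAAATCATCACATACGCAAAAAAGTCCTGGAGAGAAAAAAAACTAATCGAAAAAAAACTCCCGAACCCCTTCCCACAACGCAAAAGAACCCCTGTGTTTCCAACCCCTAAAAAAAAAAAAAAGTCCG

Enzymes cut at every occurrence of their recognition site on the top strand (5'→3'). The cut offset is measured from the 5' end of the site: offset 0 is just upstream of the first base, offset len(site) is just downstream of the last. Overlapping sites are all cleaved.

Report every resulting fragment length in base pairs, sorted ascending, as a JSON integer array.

Scan for sites:
  LmaIII AAAAAAA/4: at [38, 107, 144, 145, 159, 160, 218, 219, 220, 221, 222, 223, 224, 225] ⇒ [42, 111, 148, 149, 163, 164, 222, 223, 224, 225, 226, 227, 228, 229]
  YnoVI AACCCCT/3: at [10, 19, 26, 47, 56, 65, 88, 173, 196, 211] ⇒ [13, 22, 29, 50, 59, 68, 91, 176, 199, 214]
  HnxV ACGCAAAA/3: at [123, 187] ⇒ [126, 190]

All cut coordinates (distinct, sorted): [13, 22, 29, 42, 50, 59, 68, 91, 111, 126, 148, 149, 163, 164, 176, 190, 199, 214, 222, 223, 224, 225, 226, 227, 228, 229]

Fragments:
  13→22: 9 bp
  22→29: 7 bp
  29→42: 13 bp
  42→50: 8 bp
  50→59: 9 bp
  59→68: 9 bp
  68→91: 23 bp
  91→111: 20 bp
  111→126: 15 bp
  126→148: 22 bp
  148→149: 1 bp
  149→163: 14 bp
  163→164: 1 bp
  164→176: 12 bp
  176→190: 14 bp
  190→199: 9 bp
  199→214: 15 bp
  214→222: 8 bp
  222→223: 1 bp
  223→224: 1 bp
  224→225: 1 bp
  225→226: 1 bp
  226→227: 1 bp
  227→228: 1 bp
  228→229: 1 bp
  229→13 (wrap): 237-229+13 = 21 bp

[1,1,1,1,1,1,1,1,1,7,8,8,9,9,9,9,12,13,14,14,15,15,20,21,22,23]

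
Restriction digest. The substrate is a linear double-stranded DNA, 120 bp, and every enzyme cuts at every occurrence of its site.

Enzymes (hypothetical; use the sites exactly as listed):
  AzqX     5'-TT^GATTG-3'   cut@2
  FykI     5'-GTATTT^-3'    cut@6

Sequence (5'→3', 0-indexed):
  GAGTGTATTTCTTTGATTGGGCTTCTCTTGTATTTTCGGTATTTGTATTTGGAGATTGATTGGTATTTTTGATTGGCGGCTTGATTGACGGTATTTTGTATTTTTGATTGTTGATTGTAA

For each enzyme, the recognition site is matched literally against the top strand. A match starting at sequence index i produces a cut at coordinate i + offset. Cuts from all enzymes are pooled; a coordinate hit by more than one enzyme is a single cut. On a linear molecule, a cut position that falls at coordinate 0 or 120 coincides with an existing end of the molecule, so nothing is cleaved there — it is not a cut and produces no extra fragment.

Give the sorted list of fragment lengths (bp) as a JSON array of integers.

Site scan:
  AzqX (TTGATTG, off=2): starts [12, 55, 68, 80, 103, 110] → cuts [14, 57, 70, 82, 105, 112]
  FykI (GTATTT, off=6): starts [4, 29, 38, 44, 62, 90, 97] → cuts [10, 35, 44, 50, 68, 96, 103]

Pooled cuts: [10, 14, 35, 44, 50, 57, 68, 70, 82, 96, 103, 105, 112]

Fragments:
  [0,10): 10 bp
  [10,14): 4 bp
  [14,35): 21 bp
  [35,44): 9 bp
  [44,50): 6 bp
  [50,57): 7 bp
  [57,68): 11 bp
  [68,70): 2 bp
  [70,82): 12 bp
  [82,96): 14 bp
  [96,103): 7 bp
  [103,105): 2 bp
  [105,112): 7 bp
  [112,120): 8 bp

[2,2,4,6,7,7,7,8,9,10,11,12,14,21]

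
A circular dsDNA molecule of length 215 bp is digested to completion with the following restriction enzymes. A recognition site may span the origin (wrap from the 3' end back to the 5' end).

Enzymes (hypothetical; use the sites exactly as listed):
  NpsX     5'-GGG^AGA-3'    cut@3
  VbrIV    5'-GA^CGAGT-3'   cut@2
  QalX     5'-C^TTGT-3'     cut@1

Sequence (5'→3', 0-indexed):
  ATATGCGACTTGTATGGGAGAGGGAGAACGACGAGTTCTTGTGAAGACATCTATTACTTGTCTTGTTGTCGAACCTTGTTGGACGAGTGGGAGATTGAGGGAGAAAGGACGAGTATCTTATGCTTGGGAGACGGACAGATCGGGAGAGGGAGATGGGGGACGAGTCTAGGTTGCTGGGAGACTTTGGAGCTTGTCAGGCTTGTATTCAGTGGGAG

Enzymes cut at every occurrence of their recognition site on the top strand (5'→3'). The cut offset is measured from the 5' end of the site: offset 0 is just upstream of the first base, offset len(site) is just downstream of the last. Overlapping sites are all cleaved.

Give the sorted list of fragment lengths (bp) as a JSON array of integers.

Scan for sites:
  NpsX (GGGAGA, off=3): starts [15, 21, 88, 98, 125, 141, 147, 175, 210] → cuts [18, 24, 91, 101, 128, 144, 150, 178, 213]
  VbrIV (GACGAGT, off=2): starts [29, 81, 107, 158] → cuts [31, 83, 109, 160]
  QalX (CTTGT, off=1): starts [8, 37, 56, 61, 74, 189, 198] → cuts [9, 38, 57, 62, 75, 190, 199]

All cut coordinates (distinct, sorted): [9, 18, 24, 31, 38, 57, 62, 75, 83, 91, 101, 109, 128, 144, 150, 160, 178, 190, 199, 213]

Fragments:
  9→18: 9 bp
  18→24: 6 bp
  24→31: 7 bp
  31→38: 7 bp
  38→57: 19 bp
  57→62: 5 bp
  62→75: 13 bp
  75→83: 8 bp
  83→91: 8 bp
  91→101: 10 bp
  101→109: 8 bp
  109→128: 19 bp
  128→144: 16 bp
  144→150: 6 bp
  150→160: 10 bp
  160→178: 18 bp
  178→190: 12 bp
  190→199: 9 bp
  199→213: 14 bp
  213→9 (wrap): 215-213+9 = 11 bp

[5,6,6,7,7,8,8,8,9,9,10,10,11,12,13,14,16,18,19,19]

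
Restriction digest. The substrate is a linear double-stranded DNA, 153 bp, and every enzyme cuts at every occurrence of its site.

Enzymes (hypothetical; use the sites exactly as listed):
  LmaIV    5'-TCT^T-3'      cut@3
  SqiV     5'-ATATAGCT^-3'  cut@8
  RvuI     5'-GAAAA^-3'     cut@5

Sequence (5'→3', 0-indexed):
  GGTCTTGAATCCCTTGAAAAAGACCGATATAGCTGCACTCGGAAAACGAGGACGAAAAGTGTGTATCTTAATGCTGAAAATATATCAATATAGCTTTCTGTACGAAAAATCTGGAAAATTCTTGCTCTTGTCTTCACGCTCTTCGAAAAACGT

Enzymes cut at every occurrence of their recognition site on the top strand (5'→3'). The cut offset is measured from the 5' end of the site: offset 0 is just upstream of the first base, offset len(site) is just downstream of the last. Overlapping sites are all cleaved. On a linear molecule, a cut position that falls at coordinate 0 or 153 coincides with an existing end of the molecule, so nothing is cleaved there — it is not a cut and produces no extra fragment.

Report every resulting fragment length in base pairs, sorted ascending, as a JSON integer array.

Scan for sites:
  LmaIV TCTT/3: at [2, 65, 119, 125, 130, 139] ⇒ [5, 68, 122, 128, 133, 142]
  SqiV ATATAGCT/8: at [26, 87] ⇒ [34, 95]
  RvuI GAAAA/5: at [15, 41, 53, 75, 103, 113, 144] ⇒ [20, 46, 58, 80, 108, 118, 149]

All cut coordinates (distinct, sorted): [5, 20, 34, 46, 58, 68, 80, 95, 108, 118, 122, 128, 133, 142, 149]

Fragment lengths:
  [0,5): 5 bp
  [5,20): 15 bp
  [20,34): 14 bp
  [34,46): 12 bp
  [46,58): 12 bp
  [58,68): 10 bp
  [68,80): 12 bp
  [80,95): 15 bp
  [95,108): 13 bp
  [108,118): 10 bp
  [118,122): 4 bp
  [122,128): 6 bp
  [128,133): 5 bp
  [133,142): 9 bp
  [142,149): 7 bp
  [149,153): 4 bp

[4,4,5,5,6,7,9,10,10,12,12,12,13,14,15,15]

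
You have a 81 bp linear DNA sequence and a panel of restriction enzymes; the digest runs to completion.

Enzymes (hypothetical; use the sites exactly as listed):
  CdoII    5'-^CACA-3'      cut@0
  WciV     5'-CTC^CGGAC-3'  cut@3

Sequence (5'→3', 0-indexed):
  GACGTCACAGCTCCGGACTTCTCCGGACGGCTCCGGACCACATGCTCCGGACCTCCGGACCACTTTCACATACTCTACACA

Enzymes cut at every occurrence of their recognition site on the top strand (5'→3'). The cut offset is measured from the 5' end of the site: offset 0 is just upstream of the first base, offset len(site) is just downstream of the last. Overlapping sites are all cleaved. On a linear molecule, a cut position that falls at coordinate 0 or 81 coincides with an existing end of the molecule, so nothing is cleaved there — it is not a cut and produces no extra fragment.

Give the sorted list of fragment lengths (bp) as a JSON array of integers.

Site scan:
  CdoII CACA/0: at [5, 38, 66, 77] ⇒ [5, 38, 66, 77]
  WciV CTCCGGAC/3: at [10, 20, 30, 44, 52] ⇒ [13, 23, 33, 47, 55]

Pooled cuts: [5, 13, 23, 33, 38, 47, 55, 66, 77]

Fragments:
  [0,5): 5 bp
  [5,13): 8 bp
  [13,23): 10 bp
  [23,33): 10 bp
  [33,38): 5 bp
  [38,47): 9 bp
  [47,55): 8 bp
  [55,66): 11 bp
  [66,77): 11 bp
  [77,81): 4 bp

[4,5,5,8,8,9,10,10,11,11]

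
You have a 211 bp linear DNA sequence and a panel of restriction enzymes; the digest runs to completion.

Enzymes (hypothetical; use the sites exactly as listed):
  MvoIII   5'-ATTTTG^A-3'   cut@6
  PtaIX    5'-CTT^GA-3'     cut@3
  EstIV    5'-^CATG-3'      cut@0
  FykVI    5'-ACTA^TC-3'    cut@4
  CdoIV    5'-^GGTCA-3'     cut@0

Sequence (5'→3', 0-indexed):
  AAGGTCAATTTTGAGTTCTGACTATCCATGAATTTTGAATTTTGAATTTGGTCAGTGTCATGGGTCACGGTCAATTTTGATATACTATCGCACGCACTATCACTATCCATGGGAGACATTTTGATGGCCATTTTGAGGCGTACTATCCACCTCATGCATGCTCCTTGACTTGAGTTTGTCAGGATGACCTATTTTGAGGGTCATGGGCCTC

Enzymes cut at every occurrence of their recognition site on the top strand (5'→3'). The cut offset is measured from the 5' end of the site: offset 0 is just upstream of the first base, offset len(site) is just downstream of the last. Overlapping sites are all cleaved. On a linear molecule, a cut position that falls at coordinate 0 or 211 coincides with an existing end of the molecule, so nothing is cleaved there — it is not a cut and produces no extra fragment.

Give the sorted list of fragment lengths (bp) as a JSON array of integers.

[2,2,2,2,3,4,4,5,5,6,6,7,7,8,9,10,10,10,11,11,11,11,12,12,16,25]

Scan for sites:
  MvoIII (ATTTTGA, off=6): starts [7, 31, 38, 73, 117, 129, 190] → cuts [13, 37, 44, 79, 123, 135, 196]
  PtaIX (CTTGA, off=3): starts [163, 168] → cuts [166, 171]
  EstIV (CATG, off=0): starts [26, 58, 107, 152, 156, 201] → cuts [26, 58, 107, 152, 156, 201]
  FykVI (ACTATC, off=4): starts [20, 83, 95, 101, 141] → cuts [24, 87, 99, 105, 145]
  CdoIV (GGTCA, off=0): starts [2, 49, 62, 68, 198] → cuts [2, 49, 62, 68, 198]

All cut coordinates (distinct, sorted): [2, 13, 24, 26, 37, 44, 49, 58, 62, 68, 79, 87, 99, 105, 107, 123, 135, 145, 152, 156, 166, 171, 196, 198, 201]

Fragment lengths:
  [0,2): 2 bp
  [2,13): 11 bp
  [13,24): 11 bp
  [24,26): 2 bp
  [26,37): 11 bp
  [37,44): 7 bp
  [44,49): 5 bp
  [49,58): 9 bp
  [58,62): 4 bp
  [62,68): 6 bp
  [68,79): 11 bp
  [79,87): 8 bp
  [87,99): 12 bp
  [99,105): 6 bp
  [105,107): 2 bp
  [107,123): 16 bp
  [123,135): 12 bp
  [135,145): 10 bp
  [145,152): 7 bp
  [152,156): 4 bp
  [156,166): 10 bp
  [166,171): 5 bp
  [171,196): 25 bp
  [196,198): 2 bp
  [198,201): 3 bp
  [201,211): 10 bp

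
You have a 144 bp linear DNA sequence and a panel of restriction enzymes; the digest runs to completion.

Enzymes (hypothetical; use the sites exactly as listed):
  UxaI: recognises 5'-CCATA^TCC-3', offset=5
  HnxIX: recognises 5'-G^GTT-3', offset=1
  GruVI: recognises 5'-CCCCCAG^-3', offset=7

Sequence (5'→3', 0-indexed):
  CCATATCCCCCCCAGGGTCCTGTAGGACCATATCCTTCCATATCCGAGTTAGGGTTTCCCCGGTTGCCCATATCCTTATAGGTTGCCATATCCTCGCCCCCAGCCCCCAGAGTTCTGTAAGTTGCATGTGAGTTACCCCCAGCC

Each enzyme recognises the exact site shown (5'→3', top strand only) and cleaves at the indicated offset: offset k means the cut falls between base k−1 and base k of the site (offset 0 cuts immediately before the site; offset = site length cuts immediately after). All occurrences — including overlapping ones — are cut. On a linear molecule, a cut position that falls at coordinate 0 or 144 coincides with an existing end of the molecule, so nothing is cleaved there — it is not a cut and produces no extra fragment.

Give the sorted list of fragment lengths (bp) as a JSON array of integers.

[2,5,7,9,9,9,10,10,10,11,13,17,32]

Site scan:
  UxaI (CCATATCC, off=5): starts [0, 27, 37, 67, 85] → cuts [5, 32, 42, 72, 90]
  HnxIX (GGTT, off=1): starts [52, 61, 80] → cuts [53, 62, 81]
  GruVI (CCCCCAG, off=7): starts [8, 96, 103, 135] → cuts [15, 103, 110, 142]

Pooled cuts: [5, 15, 32, 42, 53, 62, 72, 81, 90, 103, 110, 142]

Fragments:
  [0,5): 5 bp
  [5,15): 10 bp
  [15,32): 17 bp
  [32,42): 10 bp
  [42,53): 11 bp
  [53,62): 9 bp
  [62,72): 10 bp
  [72,81): 9 bp
  [81,90): 9 bp
  [90,103): 13 bp
  [103,110): 7 bp
  [110,142): 32 bp
  [142,144): 2 bp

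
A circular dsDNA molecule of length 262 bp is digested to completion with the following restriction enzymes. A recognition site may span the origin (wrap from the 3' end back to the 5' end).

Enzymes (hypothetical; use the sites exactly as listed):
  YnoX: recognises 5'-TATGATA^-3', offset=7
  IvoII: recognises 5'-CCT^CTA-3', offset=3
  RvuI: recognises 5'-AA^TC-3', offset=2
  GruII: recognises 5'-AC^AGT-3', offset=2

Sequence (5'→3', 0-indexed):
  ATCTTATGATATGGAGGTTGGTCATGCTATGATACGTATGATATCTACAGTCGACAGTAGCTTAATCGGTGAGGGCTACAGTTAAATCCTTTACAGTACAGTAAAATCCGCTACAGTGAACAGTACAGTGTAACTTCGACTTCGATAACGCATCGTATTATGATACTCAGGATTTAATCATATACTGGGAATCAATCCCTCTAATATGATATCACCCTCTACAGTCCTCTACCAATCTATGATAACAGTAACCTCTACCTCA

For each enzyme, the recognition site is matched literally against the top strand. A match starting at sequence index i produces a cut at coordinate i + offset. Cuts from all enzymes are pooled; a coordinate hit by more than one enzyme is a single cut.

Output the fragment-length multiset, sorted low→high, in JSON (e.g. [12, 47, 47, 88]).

Scan for sites:
  YnoX TATGATA/7: at [4, 27, 36, 158, 204, 237] ⇒ [11, 34, 43, 165, 211, 244]
  IvoII CCTCTA/3: at [197, 215, 225, 251] ⇒ [200, 218, 228, 254]
  RvuI AATC/2: at [63, 84, 104, 175, 189, 193, 233, 261] ⇒ [1, 65, 86, 106, 177, 191, 195, 235]
  GruII ACAGT/2: at [46, 53, 77, 92, 97, 112, 119, 124, 220, 244] ⇒ [48, 55, 79, 94, 99, 114, 121, 126, 222, 246]

Pooled cuts: [1, 11, 34, 43, 48, 55, 65, 79, 86, 94, 99, 106, 114, 121, 126, 165, 177, 191, 195, 200, 211, 218, 222, 228, 235, 244, 246, 254]

Fragment lengths:
  1→11: 10 bp
  11→34: 23 bp
  34→43: 9 bp
  43→48: 5 bp
  48→55: 7 bp
  55→65: 10 bp
  65→79: 14 bp
  79→86: 7 bp
  86→94: 8 bp
  94→99: 5 bp
  99→106: 7 bp
  106→114: 8 bp
  114→121: 7 bp
  121→126: 5 bp
  126→165: 39 bp
  165→177: 12 bp
  177→191: 14 bp
  191→195: 4 bp
  195→200: 5 bp
  200→211: 11 bp
  211→218: 7 bp
  218→222: 4 bp
  222→228: 6 bp
  228→235: 7 bp
  235→244: 9 bp
  244→246: 2 bp
  246→254: 8 bp
  254→1 (wrap): 262-254+1 = 9 bp

[2,4,4,5,5,5,5,6,7,7,7,7,7,7,8,8,8,9,9,9,10,10,11,12,14,14,23,39]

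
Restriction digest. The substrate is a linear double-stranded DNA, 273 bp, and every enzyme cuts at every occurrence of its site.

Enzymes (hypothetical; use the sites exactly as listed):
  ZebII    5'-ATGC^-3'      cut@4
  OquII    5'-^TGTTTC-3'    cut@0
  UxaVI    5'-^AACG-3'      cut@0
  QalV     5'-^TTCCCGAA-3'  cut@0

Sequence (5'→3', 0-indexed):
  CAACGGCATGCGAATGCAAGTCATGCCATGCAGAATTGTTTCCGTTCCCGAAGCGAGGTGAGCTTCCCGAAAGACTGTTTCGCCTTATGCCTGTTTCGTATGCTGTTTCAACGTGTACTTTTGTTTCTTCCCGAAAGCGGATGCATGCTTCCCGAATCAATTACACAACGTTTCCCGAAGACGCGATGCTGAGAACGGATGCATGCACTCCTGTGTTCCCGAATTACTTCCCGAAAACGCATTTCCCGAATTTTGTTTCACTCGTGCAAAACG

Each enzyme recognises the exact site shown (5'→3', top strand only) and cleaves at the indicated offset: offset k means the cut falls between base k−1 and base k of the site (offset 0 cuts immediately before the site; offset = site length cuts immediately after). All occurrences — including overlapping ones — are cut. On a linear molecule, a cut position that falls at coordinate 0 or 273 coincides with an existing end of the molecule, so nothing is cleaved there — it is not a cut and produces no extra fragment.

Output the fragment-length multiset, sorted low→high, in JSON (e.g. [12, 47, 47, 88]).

[1,1,4,4,4,4,5,5,5,6,6,6,7,8,8,9,9,9,10,11,12,12,12,12,15,16,17,18,18,19]

Per-enzyme occurrences:
  ZebII ATGC/4: at [7, 13, 22, 27, 86, 99, 140, 144, 185, 198, 202] ⇒ [11, 17, 26, 31, 90, 103, 144, 148, 189, 202, 206]
  OquII TGTTTC/0: at [36, 75, 91, 103, 121, 253] ⇒ [36, 75, 91, 103, 121, 253]
  UxaVI AACG/0: at [1, 109, 166, 193, 235, 269] ⇒ [1, 109, 166, 193, 235, 269]
  QalV TTCCCGAA/0: at [44, 63, 127, 148, 171, 215, 227, 242] ⇒ [44, 63, 127, 148, 171, 215, 227, 242]

All cut coordinates (distinct, sorted): [1, 11, 17, 26, 31, 36, 44, 63, 75, 90, 91, 103, 109, 121, 127, 144, 148, 166, 171, 189, 193, 202, 206, 215, 227, 235, 242, 253, 269]

Fragment lengths:
  [0,1): 1 bp
  [1,11): 10 bp
  [11,17): 6 bp
  [17,26): 9 bp
  [26,31): 5 bp
  [31,36): 5 bp
  [36,44): 8 bp
  [44,63): 19 bp
  [63,75): 12 bp
  [75,90): 15 bp
  [90,91): 1 bp
  [91,103): 12 bp
  [103,109): 6 bp
  [109,121): 12 bp
  [121,127): 6 bp
  [127,144): 17 bp
  [144,148): 4 bp
  [148,166): 18 bp
  [166,171): 5 bp
  [171,189): 18 bp
  [189,193): 4 bp
  [193,202): 9 bp
  [202,206): 4 bp
  [206,215): 9 bp
  [215,227): 12 bp
  [227,235): 8 bp
  [235,242): 7 bp
  [242,253): 11 bp
  [253,269): 16 bp
  [269,273): 4 bp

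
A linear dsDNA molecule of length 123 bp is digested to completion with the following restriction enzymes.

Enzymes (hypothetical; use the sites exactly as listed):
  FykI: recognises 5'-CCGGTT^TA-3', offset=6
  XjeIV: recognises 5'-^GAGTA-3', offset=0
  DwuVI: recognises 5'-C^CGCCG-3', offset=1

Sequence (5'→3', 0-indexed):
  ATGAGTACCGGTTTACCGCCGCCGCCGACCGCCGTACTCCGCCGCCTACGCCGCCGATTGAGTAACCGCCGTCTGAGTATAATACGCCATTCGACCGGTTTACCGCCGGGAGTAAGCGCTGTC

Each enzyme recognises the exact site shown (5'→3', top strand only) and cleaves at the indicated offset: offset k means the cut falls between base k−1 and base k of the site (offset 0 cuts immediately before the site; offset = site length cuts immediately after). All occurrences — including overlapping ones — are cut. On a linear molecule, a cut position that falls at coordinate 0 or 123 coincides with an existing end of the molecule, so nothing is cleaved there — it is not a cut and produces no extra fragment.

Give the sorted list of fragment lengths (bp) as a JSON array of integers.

Per-enzyme occurrences:
  FykI (CCGGTTTA, off=6): starts [7, 94] → cuts [13, 100]
  XjeIV (GAGTA, off=0): starts [2, 59, 74, 109] → cuts [2, 59, 74, 109]
  DwuVI (CCGCCG, off=1): starts [15, 18, 21, 28, 38, 50, 65, 102] → cuts [16, 19, 22, 29, 39, 51, 66, 103]

Pooled cuts: [2, 13, 16, 19, 22, 29, 39, 51, 59, 66, 74, 100, 103, 109]

Fragments:
  [0,2): 2 bp
  [2,13): 11 bp
  [13,16): 3 bp
  [16,19): 3 bp
  [19,22): 3 bp
  [22,29): 7 bp
  [29,39): 10 bp
  [39,51): 12 bp
  [51,59): 8 bp
  [59,66): 7 bp
  [66,74): 8 bp
  [74,100): 26 bp
  [100,103): 3 bp
  [103,109): 6 bp
  [109,123): 14 bp

[2,3,3,3,3,6,7,7,8,8,10,11,12,14,26]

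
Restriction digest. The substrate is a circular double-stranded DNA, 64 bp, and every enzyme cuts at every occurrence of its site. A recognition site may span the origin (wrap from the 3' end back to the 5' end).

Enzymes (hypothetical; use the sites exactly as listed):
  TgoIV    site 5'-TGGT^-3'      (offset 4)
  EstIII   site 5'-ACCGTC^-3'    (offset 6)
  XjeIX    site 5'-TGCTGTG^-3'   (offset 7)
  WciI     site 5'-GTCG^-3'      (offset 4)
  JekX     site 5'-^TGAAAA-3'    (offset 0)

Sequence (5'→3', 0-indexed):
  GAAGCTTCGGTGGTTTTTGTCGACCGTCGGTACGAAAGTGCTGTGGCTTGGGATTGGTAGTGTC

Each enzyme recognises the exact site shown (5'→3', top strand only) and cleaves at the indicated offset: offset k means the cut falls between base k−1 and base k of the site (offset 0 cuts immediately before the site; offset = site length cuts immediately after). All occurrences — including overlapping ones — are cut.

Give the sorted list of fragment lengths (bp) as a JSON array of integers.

Site scan:
  TgoIV (TGGT, off=4): starts [10, 54] → cuts [14, 58]
  EstIII (ACCGTC, off=6): starts [22] → cuts [28]
  XjeIX (TGCTGTG, off=7): starts [38] → cuts [45]
  WciI (GTCG, off=4): starts [18, 25, 61] → cuts [1, 22, 29]
  JekX (TGAAAA, off=0): no sites

All cut coordinates (distinct, sorted): [1, 14, 22, 28, 29, 45, 58]

Fragment lengths:
  1→14: 13 bp
  14→22: 8 bp
  22→28: 6 bp
  28→29: 1 bp
  29→45: 16 bp
  45→58: 13 bp
  58→1 (wrap): 64-58+1 = 7 bp

[1,6,7,8,13,13,16]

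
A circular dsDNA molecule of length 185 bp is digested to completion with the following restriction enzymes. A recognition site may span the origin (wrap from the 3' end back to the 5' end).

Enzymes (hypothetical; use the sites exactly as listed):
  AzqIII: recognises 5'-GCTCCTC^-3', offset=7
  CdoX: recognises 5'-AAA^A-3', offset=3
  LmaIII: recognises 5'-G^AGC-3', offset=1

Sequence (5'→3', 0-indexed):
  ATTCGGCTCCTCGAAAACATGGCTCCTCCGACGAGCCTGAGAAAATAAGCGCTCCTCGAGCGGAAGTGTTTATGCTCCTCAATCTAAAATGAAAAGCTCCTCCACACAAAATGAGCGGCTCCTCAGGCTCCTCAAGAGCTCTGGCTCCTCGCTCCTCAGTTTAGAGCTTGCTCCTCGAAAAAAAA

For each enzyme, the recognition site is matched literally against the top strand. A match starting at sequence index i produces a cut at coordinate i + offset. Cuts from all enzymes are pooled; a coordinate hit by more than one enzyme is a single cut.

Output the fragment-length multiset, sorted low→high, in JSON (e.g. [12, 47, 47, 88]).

[1,1,1,1,1,1,3,3,4,4,5,6,7,7,8,8,8,9,11,11,12,12,12,13,14,22]

Site scan:
  AzqIII (GCTCCTC, off=7): starts [5, 21, 50, 73, 95, 117, 126, 143, 150, 169] → cuts [12, 28, 57, 80, 102, 124, 133, 150, 157, 176]
  CdoX (AAAA, off=3): starts [13, 41, 85, 91, 107, 177, 178, 179, 180, 181, 182] → cuts [0, 16, 44, 88, 94, 110, 180, 181, 182, 183, 184]
  LmaIII (GAGC, off=1): starts [32, 57, 112, 135, 163] → cuts [33, 58, 113, 136, 164]

Pooled cuts: [0, 12, 16, 28, 33, 44, 57, 58, 80, 88, 94, 102, 110, 113, 124, 133, 136, 150, 157, 164, 176, 180, 181, 182, 183, 184]

Fragment lengths:
  0→12: 12 bp
  12→16: 4 bp
  16→28: 12 bp
  28→33: 5 bp
  33→44: 11 bp
  44→57: 13 bp
  57→58: 1 bp
  58→80: 22 bp
  80→88: 8 bp
  88→94: 6 bp
  94→102: 8 bp
  102→110: 8 bp
  110→113: 3 bp
  113→124: 11 bp
  124→133: 9 bp
  133→136: 3 bp
  136→150: 14 bp
  150→157: 7 bp
  157→164: 7 bp
  164→176: 12 bp
  176→180: 4 bp
  180→181: 1 bp
  181→182: 1 bp
  182→183: 1 bp
  183→184: 1 bp
  184→0 (wrap): 185-184+0 = 1 bp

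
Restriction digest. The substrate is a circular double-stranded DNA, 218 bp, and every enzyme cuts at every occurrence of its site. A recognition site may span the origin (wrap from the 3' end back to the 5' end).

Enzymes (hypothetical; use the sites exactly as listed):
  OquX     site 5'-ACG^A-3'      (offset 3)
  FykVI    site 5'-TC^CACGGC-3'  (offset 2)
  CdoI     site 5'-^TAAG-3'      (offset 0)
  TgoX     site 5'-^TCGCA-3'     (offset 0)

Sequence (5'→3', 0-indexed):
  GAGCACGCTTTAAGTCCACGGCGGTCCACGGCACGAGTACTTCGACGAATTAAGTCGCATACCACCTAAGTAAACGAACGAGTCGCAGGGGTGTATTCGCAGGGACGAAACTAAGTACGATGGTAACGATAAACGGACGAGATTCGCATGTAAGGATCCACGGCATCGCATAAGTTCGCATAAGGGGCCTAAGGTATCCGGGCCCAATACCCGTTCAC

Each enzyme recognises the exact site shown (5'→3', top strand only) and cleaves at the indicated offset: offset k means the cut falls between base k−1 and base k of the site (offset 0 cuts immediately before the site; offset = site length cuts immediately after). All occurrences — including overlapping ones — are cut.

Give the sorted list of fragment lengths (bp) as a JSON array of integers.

Scan for sites:
  OquX ACGA/3: at [32, 44, 73, 77, 104, 116, 125, 136, 216] ⇒ [1, 35, 47, 76, 80, 107, 119, 128, 139]
  FykVI TCCACGGC/2: at [14, 24, 156] ⇒ [16, 26, 158]
  CdoI TAAG/0: at [10, 50, 66, 111, 150, 170, 180, 189] ⇒ [10, 50, 66, 111, 150, 170, 180, 189]
  TgoX TCGCA/0: at [54, 82, 96, 143, 165, 175] ⇒ [54, 82, 96, 143, 165, 175]

All cut coordinates (distinct, sorted): [1, 10, 16, 26, 35, 47, 50, 54, 66, 76, 80, 82, 96, 107, 111, 119, 128, 139, 143, 150, 158, 165, 170, 175, 180, 189]

Fragments:
  1→10: 9 bp
  10→16: 6 bp
  16→26: 10 bp
  26→35: 9 bp
  35→47: 12 bp
  47→50: 3 bp
  50→54: 4 bp
  54→66: 12 bp
  66→76: 10 bp
  76→80: 4 bp
  80→82: 2 bp
  82→96: 14 bp
  96→107: 11 bp
  107→111: 4 bp
  111→119: 8 bp
  119→128: 9 bp
  128→139: 11 bp
  139→143: 4 bp
  143→150: 7 bp
  150→158: 8 bp
  158→165: 7 bp
  165→170: 5 bp
  170→175: 5 bp
  175→180: 5 bp
  180→189: 9 bp
  189→1 (wrap): 218-189+1 = 30 bp

[2,3,4,4,4,4,5,5,5,6,7,7,8,8,9,9,9,9,10,10,11,11,12,12,14,30]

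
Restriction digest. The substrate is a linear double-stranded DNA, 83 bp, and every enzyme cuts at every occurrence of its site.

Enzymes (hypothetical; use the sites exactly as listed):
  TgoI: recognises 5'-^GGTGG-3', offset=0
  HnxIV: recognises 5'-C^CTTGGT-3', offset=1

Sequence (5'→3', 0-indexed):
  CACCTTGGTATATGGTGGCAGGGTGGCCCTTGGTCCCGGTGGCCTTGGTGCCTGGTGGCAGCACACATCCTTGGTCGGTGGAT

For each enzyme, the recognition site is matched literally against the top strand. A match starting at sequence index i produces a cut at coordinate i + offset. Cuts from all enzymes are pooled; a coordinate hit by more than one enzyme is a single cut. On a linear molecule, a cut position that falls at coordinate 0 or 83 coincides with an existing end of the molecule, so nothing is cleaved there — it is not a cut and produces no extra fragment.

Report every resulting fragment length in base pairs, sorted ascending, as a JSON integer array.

Scan for sites:
  TgoI (GGTGG, off=0): starts [13, 21, 37, 53, 76] → cuts [13, 21, 37, 53, 76]
  HnxIV (CCTTGGT, off=1): starts [2, 27, 42, 68] → cuts [3, 28, 43, 69]

Pooled cuts: [3, 13, 21, 28, 37, 43, 53, 69, 76]

Fragments:
  [0,3): 3 bp
  [3,13): 10 bp
  [13,21): 8 bp
  [21,28): 7 bp
  [28,37): 9 bp
  [37,43): 6 bp
  [43,53): 10 bp
  [53,69): 16 bp
  [69,76): 7 bp
  [76,83): 7 bp

[3,6,7,7,7,8,9,10,10,16]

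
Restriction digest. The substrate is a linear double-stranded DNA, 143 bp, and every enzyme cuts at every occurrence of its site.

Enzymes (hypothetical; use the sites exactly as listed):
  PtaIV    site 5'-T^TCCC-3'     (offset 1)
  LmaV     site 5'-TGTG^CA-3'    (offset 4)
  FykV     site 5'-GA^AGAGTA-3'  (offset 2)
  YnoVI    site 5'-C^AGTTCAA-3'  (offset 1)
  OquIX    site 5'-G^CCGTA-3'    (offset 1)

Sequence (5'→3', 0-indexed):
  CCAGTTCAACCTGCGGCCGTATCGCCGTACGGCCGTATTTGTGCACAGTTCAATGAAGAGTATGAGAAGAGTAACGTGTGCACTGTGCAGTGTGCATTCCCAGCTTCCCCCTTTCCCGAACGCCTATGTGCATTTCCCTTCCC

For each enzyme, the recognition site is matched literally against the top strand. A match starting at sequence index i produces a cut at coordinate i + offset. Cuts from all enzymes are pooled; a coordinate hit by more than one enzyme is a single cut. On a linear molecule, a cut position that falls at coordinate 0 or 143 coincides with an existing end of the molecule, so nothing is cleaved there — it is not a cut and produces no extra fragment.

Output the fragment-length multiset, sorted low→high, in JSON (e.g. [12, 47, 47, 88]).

Scan for sites:
  PtaIV (TTCCC, off=1): starts [96, 104, 112, 133, 138] → cuts [97, 105, 113, 134, 139]
  LmaV (TGTGCA, off=4): starts [39, 76, 83, 90, 126] → cuts [43, 80, 87, 94, 130]
  FykV (GAAGAGTA, off=2): starts [54, 65] → cuts [56, 67]
  YnoVI (CAGTTCAA, off=1): starts [1, 45] → cuts [2, 46]
  OquIX (GCCGTA, off=1): starts [15, 23, 31] → cuts [16, 24, 32]

Pooled cuts: [2, 16, 24, 32, 43, 46, 56, 67, 80, 87, 94, 97, 105, 113, 130, 134, 139]

Fragments:
  [0,2): 2 bp
  [2,16): 14 bp
  [16,24): 8 bp
  [24,32): 8 bp
  [32,43): 11 bp
  [43,46): 3 bp
  [46,56): 10 bp
  [56,67): 11 bp
  [67,80): 13 bp
  [80,87): 7 bp
  [87,94): 7 bp
  [94,97): 3 bp
  [97,105): 8 bp
  [105,113): 8 bp
  [113,130): 17 bp
  [130,134): 4 bp
  [134,139): 5 bp
  [139,143): 4 bp

[2,3,3,4,4,5,7,7,8,8,8,8,10,11,11,13,14,17]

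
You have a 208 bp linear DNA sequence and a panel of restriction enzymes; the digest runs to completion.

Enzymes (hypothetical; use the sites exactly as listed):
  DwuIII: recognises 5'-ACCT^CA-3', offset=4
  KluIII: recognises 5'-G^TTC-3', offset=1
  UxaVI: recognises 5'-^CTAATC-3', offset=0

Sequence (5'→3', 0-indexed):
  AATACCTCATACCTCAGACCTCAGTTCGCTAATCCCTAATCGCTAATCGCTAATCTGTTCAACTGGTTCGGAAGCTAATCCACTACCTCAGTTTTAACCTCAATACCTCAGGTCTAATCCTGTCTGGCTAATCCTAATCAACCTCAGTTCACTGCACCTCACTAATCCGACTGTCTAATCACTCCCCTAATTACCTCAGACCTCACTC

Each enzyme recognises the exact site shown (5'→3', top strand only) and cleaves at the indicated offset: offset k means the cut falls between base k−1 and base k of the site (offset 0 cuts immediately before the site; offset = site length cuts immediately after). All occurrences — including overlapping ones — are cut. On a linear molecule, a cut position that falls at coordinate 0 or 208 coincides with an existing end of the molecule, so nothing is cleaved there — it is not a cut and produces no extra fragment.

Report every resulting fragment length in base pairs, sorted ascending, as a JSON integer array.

Scan for sites:
  DwuIII ACCTCA/4: at [3, 10, 17, 84, 96, 104, 140, 155, 192, 199] ⇒ [7, 14, 21, 88, 100, 108, 144, 159, 196, 203]
  KluIII GTTC/1: at [23, 56, 65, 146] ⇒ [24, 57, 66, 147]
  UxaVI CTAATC/0: at [28, 35, 42, 49, 74, 113, 127, 133, 161, 174] ⇒ [28, 35, 42, 49, 74, 113, 127, 133, 161, 174]

All cut coordinates (distinct, sorted): [7, 14, 21, 24, 28, 35, 42, 49, 57, 66, 74, 88, 100, 108, 113, 127, 133, 144, 147, 159, 161, 174, 196, 203]

Fragments:
  [0,7): 7 bp
  [7,14): 7 bp
  [14,21): 7 bp
  [21,24): 3 bp
  [24,28): 4 bp
  [28,35): 7 bp
  [35,42): 7 bp
  [42,49): 7 bp
  [49,57): 8 bp
  [57,66): 9 bp
  [66,74): 8 bp
  [74,88): 14 bp
  [88,100): 12 bp
  [100,108): 8 bp
  [108,113): 5 bp
  [113,127): 14 bp
  [127,133): 6 bp
  [133,144): 11 bp
  [144,147): 3 bp
  [147,159): 12 bp
  [159,161): 2 bp
  [161,174): 13 bp
  [174,196): 22 bp
  [196,203): 7 bp
  [203,208): 5 bp

[2,3,3,4,5,5,6,7,7,7,7,7,7,7,8,8,8,9,11,12,12,13,14,14,22]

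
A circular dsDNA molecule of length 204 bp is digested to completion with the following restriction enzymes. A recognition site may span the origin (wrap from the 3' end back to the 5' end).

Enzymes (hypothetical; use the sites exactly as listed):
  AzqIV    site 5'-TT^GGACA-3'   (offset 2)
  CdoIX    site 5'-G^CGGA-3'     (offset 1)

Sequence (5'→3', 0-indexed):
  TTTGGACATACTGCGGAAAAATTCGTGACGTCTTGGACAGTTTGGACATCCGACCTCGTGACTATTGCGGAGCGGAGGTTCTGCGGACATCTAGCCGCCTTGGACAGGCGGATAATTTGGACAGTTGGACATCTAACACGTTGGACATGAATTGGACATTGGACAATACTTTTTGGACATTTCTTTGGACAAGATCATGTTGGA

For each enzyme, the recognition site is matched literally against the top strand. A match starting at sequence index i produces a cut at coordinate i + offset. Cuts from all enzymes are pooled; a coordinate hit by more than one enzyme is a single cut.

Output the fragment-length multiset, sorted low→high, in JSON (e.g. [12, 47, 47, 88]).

Site scan:
  AzqIV (TTGGACA, off=2): starts [1, 32, 41, 99, 116, 124, 140, 151, 158, 172, 184] → cuts [3, 34, 43, 101, 118, 126, 142, 153, 160, 174, 186]
  CdoIX (GCGGA, off=1): starts [12, 66, 71, 82, 107] → cuts [13, 67, 72, 83, 108]

All cut coordinates (distinct, sorted): [3, 13, 34, 43, 67, 72, 83, 101, 108, 118, 126, 142, 153, 160, 174, 186]

Fragments:
  3→13: 10 bp
  13→34: 21 bp
  34→43: 9 bp
  43→67: 24 bp
  67→72: 5 bp
  72→83: 11 bp
  83→101: 18 bp
  101→108: 7 bp
  108→118: 10 bp
  118→126: 8 bp
  126→142: 16 bp
  142→153: 11 bp
  153→160: 7 bp
  160→174: 14 bp
  174→186: 12 bp
  186→3 (wrap): 204-186+3 = 21 bp

[5,7,7,8,9,10,10,11,11,12,14,16,18,21,21,24]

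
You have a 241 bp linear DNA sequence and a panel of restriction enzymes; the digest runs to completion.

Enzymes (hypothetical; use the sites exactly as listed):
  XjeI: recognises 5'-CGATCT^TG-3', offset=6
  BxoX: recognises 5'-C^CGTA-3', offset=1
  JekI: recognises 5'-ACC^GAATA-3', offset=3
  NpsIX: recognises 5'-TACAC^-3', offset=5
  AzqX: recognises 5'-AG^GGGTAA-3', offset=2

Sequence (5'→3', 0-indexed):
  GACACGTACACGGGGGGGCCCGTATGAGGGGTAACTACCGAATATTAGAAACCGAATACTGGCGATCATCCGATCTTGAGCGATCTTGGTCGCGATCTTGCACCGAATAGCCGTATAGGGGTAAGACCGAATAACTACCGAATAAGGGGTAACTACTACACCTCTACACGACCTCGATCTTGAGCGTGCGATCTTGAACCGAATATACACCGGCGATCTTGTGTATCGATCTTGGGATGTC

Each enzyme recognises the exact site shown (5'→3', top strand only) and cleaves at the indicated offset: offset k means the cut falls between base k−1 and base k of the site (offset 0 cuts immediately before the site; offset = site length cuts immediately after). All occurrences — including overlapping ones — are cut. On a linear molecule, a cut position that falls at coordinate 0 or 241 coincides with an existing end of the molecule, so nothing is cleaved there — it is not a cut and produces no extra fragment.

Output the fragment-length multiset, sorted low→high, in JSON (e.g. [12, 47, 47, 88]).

[6,6,7,7,7,8,8,9,9,9,10,10,10,11,11,11,11,12,13,14,14,15,23]

Per-enzyme occurrences:
  XjeI CGATCTTG/6: at [70, 80, 92, 174, 188, 213, 226] ⇒ [76, 86, 98, 180, 194, 219, 232]
  BxoX CCGTA/1: at [19, 110] ⇒ [20, 111]
  JekI ACCGAATA/3: at [36, 50, 101, 125, 136, 197] ⇒ [39, 53, 104, 128, 139, 200]
  NpsIX TACAC/5: at [6, 156, 164, 205] ⇒ [11, 161, 169, 210]
  AzqX AGGGGTAA/2: at [26, 116, 144] ⇒ [28, 118, 146]

All cut coordinates (distinct, sorted): [11, 20, 28, 39, 53, 76, 86, 98, 104, 111, 118, 128, 139, 146, 161, 169, 180, 194, 200, 210, 219, 232]

Fragment lengths:
  [0,11): 11 bp
  [11,20): 9 bp
  [20,28): 8 bp
  [28,39): 11 bp
  [39,53): 14 bp
  [53,76): 23 bp
  [76,86): 10 bp
  [86,98): 12 bp
  [98,104): 6 bp
  [104,111): 7 bp
  [111,118): 7 bp
  [118,128): 10 bp
  [128,139): 11 bp
  [139,146): 7 bp
  [146,161): 15 bp
  [161,169): 8 bp
  [169,180): 11 bp
  [180,194): 14 bp
  [194,200): 6 bp
  [200,210): 10 bp
  [210,219): 9 bp
  [219,232): 13 bp
  [232,241): 9 bp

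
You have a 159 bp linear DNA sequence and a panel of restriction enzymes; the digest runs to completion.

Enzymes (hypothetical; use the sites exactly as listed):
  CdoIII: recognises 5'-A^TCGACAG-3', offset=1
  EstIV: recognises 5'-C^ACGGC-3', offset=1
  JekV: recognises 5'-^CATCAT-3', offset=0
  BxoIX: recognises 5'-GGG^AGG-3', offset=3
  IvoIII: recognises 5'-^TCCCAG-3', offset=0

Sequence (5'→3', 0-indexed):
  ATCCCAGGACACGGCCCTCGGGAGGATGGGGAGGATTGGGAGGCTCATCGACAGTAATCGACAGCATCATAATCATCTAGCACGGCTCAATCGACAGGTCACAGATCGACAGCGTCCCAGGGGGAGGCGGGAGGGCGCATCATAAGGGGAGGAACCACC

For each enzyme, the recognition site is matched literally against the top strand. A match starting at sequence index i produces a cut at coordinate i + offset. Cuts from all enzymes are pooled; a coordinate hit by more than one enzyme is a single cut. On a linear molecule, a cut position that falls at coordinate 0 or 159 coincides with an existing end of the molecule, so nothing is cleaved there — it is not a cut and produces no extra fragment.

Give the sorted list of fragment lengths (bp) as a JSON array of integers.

[1,6,7,7,7,9,9,9,9,9,10,10,10,12,12,15,17]

Scan for sites:
  CdoIII ATCGACAG/1: at [46, 56, 89, 104] ⇒ [47, 57, 90, 105]
  EstIV CACGGC/1: at [9, 80] ⇒ [10, 81]
  JekV CATCAT/0: at [64, 137] ⇒ [64, 137]
  BxoIX GGGAGG/3: at [19, 28, 37, 121, 128, 146] ⇒ [22, 31, 40, 124, 131, 149]
  IvoIII TCCCAG/0: at [1, 114] ⇒ [1, 114]

Pooled cuts: [1, 10, 22, 31, 40, 47, 57, 64, 81, 90, 105, 114, 124, 131, 137, 149]

Fragment lengths:
  [0,1): 1 bp
  [1,10): 9 bp
  [10,22): 12 bp
  [22,31): 9 bp
  [31,40): 9 bp
  [40,47): 7 bp
  [47,57): 10 bp
  [57,64): 7 bp
  [64,81): 17 bp
  [81,90): 9 bp
  [90,105): 15 bp
  [105,114): 9 bp
  [114,124): 10 bp
  [124,131): 7 bp
  [131,137): 6 bp
  [137,149): 12 bp
  [149,159): 10 bp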